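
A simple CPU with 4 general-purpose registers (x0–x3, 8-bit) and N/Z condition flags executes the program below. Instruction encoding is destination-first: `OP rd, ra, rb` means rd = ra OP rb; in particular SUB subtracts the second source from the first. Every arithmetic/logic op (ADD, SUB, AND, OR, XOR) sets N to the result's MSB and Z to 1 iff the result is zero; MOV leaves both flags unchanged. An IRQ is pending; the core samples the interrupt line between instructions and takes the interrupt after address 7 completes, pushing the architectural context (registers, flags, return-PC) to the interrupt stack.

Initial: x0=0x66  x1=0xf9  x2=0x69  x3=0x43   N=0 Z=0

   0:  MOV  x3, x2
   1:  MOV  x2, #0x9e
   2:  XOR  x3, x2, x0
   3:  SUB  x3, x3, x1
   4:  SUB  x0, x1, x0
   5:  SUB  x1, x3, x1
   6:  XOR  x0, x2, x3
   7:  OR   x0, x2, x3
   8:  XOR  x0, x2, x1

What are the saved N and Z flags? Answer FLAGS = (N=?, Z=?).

FLAGS = (N=1, Z=0)

after  0: x0=0x66 x1=0xf9 x2=0x69 x3=0x69  N=0 Z=0
after  1: x0=0x66 x1=0xf9 x2=0x9e x3=0x69  N=0 Z=0
after  2: x0=0x66 x1=0xf9 x2=0x9e x3=0xf8  N=1 Z=0
after  3: x0=0x66 x1=0xf9 x2=0x9e x3=0xff  N=1 Z=0
after  4: x0=0x93 x1=0xf9 x2=0x9e x3=0xff  N=1 Z=0
after  5: x0=0x93 x1=0x06 x2=0x9e x3=0xff  N=0 Z=0
after  6: x0=0x61 x1=0x06 x2=0x9e x3=0xff  N=0 Z=0
after  7: x0=0xff x1=0x06 x2=0x9e x3=0xff  N=1 Z=0
-- IRQ taken; context saved, return-PC = 8 --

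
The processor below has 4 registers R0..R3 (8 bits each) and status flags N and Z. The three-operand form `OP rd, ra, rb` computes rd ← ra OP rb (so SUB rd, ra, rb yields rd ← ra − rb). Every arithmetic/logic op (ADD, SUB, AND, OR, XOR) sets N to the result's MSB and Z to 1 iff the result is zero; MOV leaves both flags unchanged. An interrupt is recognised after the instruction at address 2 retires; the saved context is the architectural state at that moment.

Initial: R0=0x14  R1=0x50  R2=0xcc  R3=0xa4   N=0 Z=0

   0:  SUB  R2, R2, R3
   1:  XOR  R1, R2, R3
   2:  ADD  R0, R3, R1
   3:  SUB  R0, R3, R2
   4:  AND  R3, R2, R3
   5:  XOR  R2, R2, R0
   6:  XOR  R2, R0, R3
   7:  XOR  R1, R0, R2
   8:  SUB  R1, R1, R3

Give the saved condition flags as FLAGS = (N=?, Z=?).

after  0: R0=0x14 R1=0x50 R2=0x28 R3=0xa4  N=0 Z=0
after  1: R0=0x14 R1=0x8c R2=0x28 R3=0xa4  N=1 Z=0
after  2: R0=0x30 R1=0x8c R2=0x28 R3=0xa4  N=0 Z=0
-- IRQ taken; context saved, return-PC = 3 --

FLAGS = (N=0, Z=0)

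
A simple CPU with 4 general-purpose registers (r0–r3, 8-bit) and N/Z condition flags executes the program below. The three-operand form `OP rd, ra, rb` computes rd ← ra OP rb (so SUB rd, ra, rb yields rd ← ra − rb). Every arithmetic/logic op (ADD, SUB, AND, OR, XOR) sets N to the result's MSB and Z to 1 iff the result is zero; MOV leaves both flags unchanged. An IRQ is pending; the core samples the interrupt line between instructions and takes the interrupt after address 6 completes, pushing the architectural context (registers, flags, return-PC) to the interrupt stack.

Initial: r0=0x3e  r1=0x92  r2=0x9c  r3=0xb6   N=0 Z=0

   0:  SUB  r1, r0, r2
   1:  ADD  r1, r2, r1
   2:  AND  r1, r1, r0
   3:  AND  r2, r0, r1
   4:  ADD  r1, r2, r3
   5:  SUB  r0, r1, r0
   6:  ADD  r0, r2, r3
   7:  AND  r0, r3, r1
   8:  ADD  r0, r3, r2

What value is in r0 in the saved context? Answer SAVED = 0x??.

SAVED = 0xf4

after  0: r0=0x3e r1=0xa2 r2=0x9c r3=0xb6  N=1 Z=0
after  1: r0=0x3e r1=0x3e r2=0x9c r3=0xb6  N=0 Z=0
after  2: r0=0x3e r1=0x3e r2=0x9c r3=0xb6  N=0 Z=0
after  3: r0=0x3e r1=0x3e r2=0x3e r3=0xb6  N=0 Z=0
after  4: r0=0x3e r1=0xf4 r2=0x3e r3=0xb6  N=1 Z=0
after  5: r0=0xb6 r1=0xf4 r2=0x3e r3=0xb6  N=1 Z=0
after  6: r0=0xf4 r1=0xf4 r2=0x3e r3=0xb6  N=1 Z=0
-- IRQ taken; context saved, return-PC = 7 --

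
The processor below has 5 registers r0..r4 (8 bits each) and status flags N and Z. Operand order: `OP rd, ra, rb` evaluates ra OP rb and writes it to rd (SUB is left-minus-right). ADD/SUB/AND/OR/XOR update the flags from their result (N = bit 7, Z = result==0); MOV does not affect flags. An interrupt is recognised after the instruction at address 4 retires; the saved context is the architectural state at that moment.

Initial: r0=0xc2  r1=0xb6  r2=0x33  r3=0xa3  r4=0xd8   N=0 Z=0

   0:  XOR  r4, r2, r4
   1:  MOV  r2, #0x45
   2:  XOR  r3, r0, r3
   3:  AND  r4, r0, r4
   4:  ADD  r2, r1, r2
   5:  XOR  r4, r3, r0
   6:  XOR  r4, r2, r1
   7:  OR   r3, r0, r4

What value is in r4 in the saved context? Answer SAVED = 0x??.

SAVED = 0xc2

after  0: r0=0xc2 r1=0xb6 r2=0x33 r3=0xa3 r4=0xeb  N=1 Z=0
after  1: r0=0xc2 r1=0xb6 r2=0x45 r3=0xa3 r4=0xeb  N=1 Z=0
after  2: r0=0xc2 r1=0xb6 r2=0x45 r3=0x61 r4=0xeb  N=0 Z=0
after  3: r0=0xc2 r1=0xb6 r2=0x45 r3=0x61 r4=0xc2  N=1 Z=0
after  4: r0=0xc2 r1=0xb6 r2=0xfb r3=0x61 r4=0xc2  N=1 Z=0
-- IRQ taken; context saved, return-PC = 5 --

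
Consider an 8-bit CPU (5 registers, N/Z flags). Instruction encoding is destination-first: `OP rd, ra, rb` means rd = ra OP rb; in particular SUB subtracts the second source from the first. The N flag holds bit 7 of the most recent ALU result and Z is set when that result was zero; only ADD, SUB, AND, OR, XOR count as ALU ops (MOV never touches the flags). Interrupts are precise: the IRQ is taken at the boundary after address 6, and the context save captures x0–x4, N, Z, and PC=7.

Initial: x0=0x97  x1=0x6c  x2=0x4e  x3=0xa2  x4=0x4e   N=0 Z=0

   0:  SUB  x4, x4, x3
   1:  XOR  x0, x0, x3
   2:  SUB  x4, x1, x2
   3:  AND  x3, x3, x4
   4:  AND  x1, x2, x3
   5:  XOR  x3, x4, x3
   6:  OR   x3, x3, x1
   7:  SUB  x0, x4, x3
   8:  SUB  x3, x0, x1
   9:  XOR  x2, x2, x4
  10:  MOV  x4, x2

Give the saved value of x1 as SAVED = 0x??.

after  0: x0=0x97 x1=0x6c x2=0x4e x3=0xa2 x4=0xac  N=1 Z=0
after  1: x0=0x35 x1=0x6c x2=0x4e x3=0xa2 x4=0xac  N=0 Z=0
after  2: x0=0x35 x1=0x6c x2=0x4e x3=0xa2 x4=0x1e  N=0 Z=0
after  3: x0=0x35 x1=0x6c x2=0x4e x3=0x02 x4=0x1e  N=0 Z=0
after  4: x0=0x35 x1=0x02 x2=0x4e x3=0x02 x4=0x1e  N=0 Z=0
after  5: x0=0x35 x1=0x02 x2=0x4e x3=0x1c x4=0x1e  N=0 Z=0
after  6: x0=0x35 x1=0x02 x2=0x4e x3=0x1e x4=0x1e  N=0 Z=0
-- IRQ taken; context saved, return-PC = 7 --

SAVED = 0x02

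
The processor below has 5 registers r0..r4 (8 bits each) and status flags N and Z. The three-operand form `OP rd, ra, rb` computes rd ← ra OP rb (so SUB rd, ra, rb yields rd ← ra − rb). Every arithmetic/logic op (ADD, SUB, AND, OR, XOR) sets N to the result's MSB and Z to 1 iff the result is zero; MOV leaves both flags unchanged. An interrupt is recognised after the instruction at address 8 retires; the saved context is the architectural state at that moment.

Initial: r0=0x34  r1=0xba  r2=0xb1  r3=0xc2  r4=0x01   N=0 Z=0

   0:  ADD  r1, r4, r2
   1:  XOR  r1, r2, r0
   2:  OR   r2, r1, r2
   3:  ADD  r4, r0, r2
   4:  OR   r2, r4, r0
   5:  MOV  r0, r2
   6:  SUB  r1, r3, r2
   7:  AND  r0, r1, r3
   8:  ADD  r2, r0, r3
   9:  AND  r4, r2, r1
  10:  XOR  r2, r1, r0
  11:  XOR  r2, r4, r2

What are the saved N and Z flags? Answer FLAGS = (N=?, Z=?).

after  0: r0=0x34 r1=0xb2 r2=0xb1 r3=0xc2 r4=0x01  N=1 Z=0
after  1: r0=0x34 r1=0x85 r2=0xb1 r3=0xc2 r4=0x01  N=1 Z=0
after  2: r0=0x34 r1=0x85 r2=0xb5 r3=0xc2 r4=0x01  N=1 Z=0
after  3: r0=0x34 r1=0x85 r2=0xb5 r3=0xc2 r4=0xe9  N=1 Z=0
after  4: r0=0x34 r1=0x85 r2=0xfd r3=0xc2 r4=0xe9  N=1 Z=0
after  5: r0=0xfd r1=0x85 r2=0xfd r3=0xc2 r4=0xe9  N=1 Z=0
after  6: r0=0xfd r1=0xc5 r2=0xfd r3=0xc2 r4=0xe9  N=1 Z=0
after  7: r0=0xc0 r1=0xc5 r2=0xfd r3=0xc2 r4=0xe9  N=1 Z=0
after  8: r0=0xc0 r1=0xc5 r2=0x82 r3=0xc2 r4=0xe9  N=1 Z=0
-- IRQ taken; context saved, return-PC = 9 --

FLAGS = (N=1, Z=0)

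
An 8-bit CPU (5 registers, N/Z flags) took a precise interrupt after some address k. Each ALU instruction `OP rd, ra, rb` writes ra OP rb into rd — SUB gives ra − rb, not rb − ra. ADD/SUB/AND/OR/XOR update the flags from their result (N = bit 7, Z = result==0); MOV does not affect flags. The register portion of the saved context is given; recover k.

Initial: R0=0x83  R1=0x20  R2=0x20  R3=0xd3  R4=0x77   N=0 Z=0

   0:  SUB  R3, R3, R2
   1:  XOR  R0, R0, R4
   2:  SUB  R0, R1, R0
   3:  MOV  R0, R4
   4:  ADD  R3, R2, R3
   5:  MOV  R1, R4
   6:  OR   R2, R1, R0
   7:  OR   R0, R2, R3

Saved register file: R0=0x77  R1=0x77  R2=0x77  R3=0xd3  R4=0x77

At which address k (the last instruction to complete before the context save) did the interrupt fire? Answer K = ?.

after  0: R0=0x83 R1=0x20 R2=0x20 R3=0xb3 R4=0x77  N=1 Z=0
after  1: R0=0xf4 R1=0x20 R2=0x20 R3=0xb3 R4=0x77  N=1 Z=0
after  2: R0=0x2c R1=0x20 R2=0x20 R3=0xb3 R4=0x77  N=0 Z=0
after  3: R0=0x77 R1=0x20 R2=0x20 R3=0xb3 R4=0x77  N=0 Z=0
after  4: R0=0x77 R1=0x20 R2=0x20 R3=0xd3 R4=0x77  N=1 Z=0
after  5: R0=0x77 R1=0x77 R2=0x20 R3=0xd3 R4=0x77  N=1 Z=0
after  6: R0=0x77 R1=0x77 R2=0x77 R3=0xd3 R4=0x77  N=0 Z=0
-- IRQ taken; context saved, return-PC = 7 --

K = 6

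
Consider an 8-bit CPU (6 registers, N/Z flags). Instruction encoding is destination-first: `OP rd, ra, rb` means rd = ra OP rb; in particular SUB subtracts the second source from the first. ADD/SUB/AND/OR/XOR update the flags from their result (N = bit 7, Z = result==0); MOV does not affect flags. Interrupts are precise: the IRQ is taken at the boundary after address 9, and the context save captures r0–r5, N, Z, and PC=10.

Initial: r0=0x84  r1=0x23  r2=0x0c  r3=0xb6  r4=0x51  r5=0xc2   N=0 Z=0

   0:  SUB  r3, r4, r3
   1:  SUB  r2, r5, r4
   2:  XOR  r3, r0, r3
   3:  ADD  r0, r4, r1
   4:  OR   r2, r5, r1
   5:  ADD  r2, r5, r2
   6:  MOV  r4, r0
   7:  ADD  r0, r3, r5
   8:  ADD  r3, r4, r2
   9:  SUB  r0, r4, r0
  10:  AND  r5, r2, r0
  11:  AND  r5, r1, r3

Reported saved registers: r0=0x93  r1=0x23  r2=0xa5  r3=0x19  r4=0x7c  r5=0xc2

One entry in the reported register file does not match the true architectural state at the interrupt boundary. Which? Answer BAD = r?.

after  0: r0=0x84 r1=0x23 r2=0x0c r3=0x9b r4=0x51 r5=0xc2  N=1 Z=0
after  1: r0=0x84 r1=0x23 r2=0x71 r3=0x9b r4=0x51 r5=0xc2  N=0 Z=0
after  2: r0=0x84 r1=0x23 r2=0x71 r3=0x1f r4=0x51 r5=0xc2  N=0 Z=0
after  3: r0=0x74 r1=0x23 r2=0x71 r3=0x1f r4=0x51 r5=0xc2  N=0 Z=0
after  4: r0=0x74 r1=0x23 r2=0xe3 r3=0x1f r4=0x51 r5=0xc2  N=1 Z=0
after  5: r0=0x74 r1=0x23 r2=0xa5 r3=0x1f r4=0x51 r5=0xc2  N=1 Z=0
after  6: r0=0x74 r1=0x23 r2=0xa5 r3=0x1f r4=0x74 r5=0xc2  N=1 Z=0
after  7: r0=0xe1 r1=0x23 r2=0xa5 r3=0x1f r4=0x74 r5=0xc2  N=1 Z=0
after  8: r0=0xe1 r1=0x23 r2=0xa5 r3=0x19 r4=0x74 r5=0xc2  N=0 Z=0
after  9: r0=0x93 r1=0x23 r2=0xa5 r3=0x19 r4=0x74 r5=0xc2  N=1 Z=0
-- IRQ taken; context saved, return-PC = 10 --
mismatch: r4: reported 0x7c vs actual 0x74

BAD = r4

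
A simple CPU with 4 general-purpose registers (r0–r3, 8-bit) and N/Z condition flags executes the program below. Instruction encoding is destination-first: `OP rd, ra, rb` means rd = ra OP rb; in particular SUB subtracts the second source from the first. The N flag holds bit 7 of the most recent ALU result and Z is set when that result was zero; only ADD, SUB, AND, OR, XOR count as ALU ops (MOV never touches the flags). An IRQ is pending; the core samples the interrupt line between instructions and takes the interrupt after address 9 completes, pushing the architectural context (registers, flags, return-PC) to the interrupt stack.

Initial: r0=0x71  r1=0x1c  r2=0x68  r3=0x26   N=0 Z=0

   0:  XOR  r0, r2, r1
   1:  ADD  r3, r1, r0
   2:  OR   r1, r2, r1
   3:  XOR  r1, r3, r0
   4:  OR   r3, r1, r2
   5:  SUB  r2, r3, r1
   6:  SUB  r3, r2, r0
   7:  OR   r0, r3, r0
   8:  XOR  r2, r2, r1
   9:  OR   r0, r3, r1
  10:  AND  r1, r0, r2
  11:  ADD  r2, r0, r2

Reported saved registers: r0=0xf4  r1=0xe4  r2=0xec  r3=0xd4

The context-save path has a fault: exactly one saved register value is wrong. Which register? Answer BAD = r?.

BAD = r3

after  0: r0=0x74 r1=0x1c r2=0x68 r3=0x26  N=0 Z=0
after  1: r0=0x74 r1=0x1c r2=0x68 r3=0x90  N=1 Z=0
after  2: r0=0x74 r1=0x7c r2=0x68 r3=0x90  N=0 Z=0
after  3: r0=0x74 r1=0xe4 r2=0x68 r3=0x90  N=1 Z=0
after  4: r0=0x74 r1=0xe4 r2=0x68 r3=0xec  N=1 Z=0
after  5: r0=0x74 r1=0xe4 r2=0x08 r3=0xec  N=0 Z=0
after  6: r0=0x74 r1=0xe4 r2=0x08 r3=0x94  N=1 Z=0
after  7: r0=0xf4 r1=0xe4 r2=0x08 r3=0x94  N=1 Z=0
after  8: r0=0xf4 r1=0xe4 r2=0xec r3=0x94  N=1 Z=0
after  9: r0=0xf4 r1=0xe4 r2=0xec r3=0x94  N=1 Z=0
-- IRQ taken; context saved, return-PC = 10 --
mismatch: r3: reported 0xd4 vs actual 0x94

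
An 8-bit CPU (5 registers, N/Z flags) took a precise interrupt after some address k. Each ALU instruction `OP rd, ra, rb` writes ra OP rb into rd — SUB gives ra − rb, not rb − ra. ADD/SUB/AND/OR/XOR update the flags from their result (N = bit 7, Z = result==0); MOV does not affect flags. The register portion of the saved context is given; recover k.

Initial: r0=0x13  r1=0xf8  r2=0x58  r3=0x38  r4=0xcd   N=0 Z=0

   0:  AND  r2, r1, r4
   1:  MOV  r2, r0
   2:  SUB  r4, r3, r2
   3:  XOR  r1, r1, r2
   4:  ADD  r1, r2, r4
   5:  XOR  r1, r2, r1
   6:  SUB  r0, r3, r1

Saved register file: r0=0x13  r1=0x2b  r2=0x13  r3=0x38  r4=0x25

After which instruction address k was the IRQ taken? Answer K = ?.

K = 5

after  0: r0=0x13 r1=0xf8 r2=0xc8 r3=0x38 r4=0xcd  N=1 Z=0
after  1: r0=0x13 r1=0xf8 r2=0x13 r3=0x38 r4=0xcd  N=1 Z=0
after  2: r0=0x13 r1=0xf8 r2=0x13 r3=0x38 r4=0x25  N=0 Z=0
after  3: r0=0x13 r1=0xeb r2=0x13 r3=0x38 r4=0x25  N=1 Z=0
after  4: r0=0x13 r1=0x38 r2=0x13 r3=0x38 r4=0x25  N=0 Z=0
after  5: r0=0x13 r1=0x2b r2=0x13 r3=0x38 r4=0x25  N=0 Z=0
-- IRQ taken; context saved, return-PC = 6 --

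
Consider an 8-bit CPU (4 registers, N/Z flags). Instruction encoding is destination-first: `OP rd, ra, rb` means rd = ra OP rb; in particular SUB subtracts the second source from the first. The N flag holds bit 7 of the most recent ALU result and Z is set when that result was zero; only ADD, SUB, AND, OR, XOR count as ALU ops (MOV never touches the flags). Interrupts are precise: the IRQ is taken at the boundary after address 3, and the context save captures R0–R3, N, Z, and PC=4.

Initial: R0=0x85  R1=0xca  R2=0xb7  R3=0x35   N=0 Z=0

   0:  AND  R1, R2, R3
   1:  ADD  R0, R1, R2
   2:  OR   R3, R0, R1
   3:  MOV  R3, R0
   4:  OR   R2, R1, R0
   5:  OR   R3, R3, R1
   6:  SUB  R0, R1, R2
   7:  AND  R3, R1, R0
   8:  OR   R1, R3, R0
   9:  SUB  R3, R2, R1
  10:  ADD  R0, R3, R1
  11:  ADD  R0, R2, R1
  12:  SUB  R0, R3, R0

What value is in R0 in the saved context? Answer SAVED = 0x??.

SAVED = 0xec

after  0: R0=0x85 R1=0x35 R2=0xb7 R3=0x35  N=0 Z=0
after  1: R0=0xec R1=0x35 R2=0xb7 R3=0x35  N=1 Z=0
after  2: R0=0xec R1=0x35 R2=0xb7 R3=0xfd  N=1 Z=0
after  3: R0=0xec R1=0x35 R2=0xb7 R3=0xec  N=1 Z=0
-- IRQ taken; context saved, return-PC = 4 --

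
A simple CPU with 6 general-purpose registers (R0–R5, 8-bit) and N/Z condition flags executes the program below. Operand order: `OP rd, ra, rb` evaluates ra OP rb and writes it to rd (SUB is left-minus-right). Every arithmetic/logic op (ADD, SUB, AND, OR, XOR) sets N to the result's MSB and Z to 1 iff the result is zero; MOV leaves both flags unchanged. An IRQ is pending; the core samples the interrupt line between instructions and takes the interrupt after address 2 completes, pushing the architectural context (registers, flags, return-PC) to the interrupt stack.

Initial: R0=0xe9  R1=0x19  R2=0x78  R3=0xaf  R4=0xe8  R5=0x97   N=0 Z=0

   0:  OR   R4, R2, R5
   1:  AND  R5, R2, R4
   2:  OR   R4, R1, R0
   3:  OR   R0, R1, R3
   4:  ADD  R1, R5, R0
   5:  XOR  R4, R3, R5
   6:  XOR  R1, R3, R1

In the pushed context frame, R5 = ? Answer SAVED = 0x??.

SAVED = 0x78

after  0: R0=0xe9 R1=0x19 R2=0x78 R3=0xaf R4=0xff R5=0x97  N=1 Z=0
after  1: R0=0xe9 R1=0x19 R2=0x78 R3=0xaf R4=0xff R5=0x78  N=0 Z=0
after  2: R0=0xe9 R1=0x19 R2=0x78 R3=0xaf R4=0xf9 R5=0x78  N=1 Z=0
-- IRQ taken; context saved, return-PC = 3 --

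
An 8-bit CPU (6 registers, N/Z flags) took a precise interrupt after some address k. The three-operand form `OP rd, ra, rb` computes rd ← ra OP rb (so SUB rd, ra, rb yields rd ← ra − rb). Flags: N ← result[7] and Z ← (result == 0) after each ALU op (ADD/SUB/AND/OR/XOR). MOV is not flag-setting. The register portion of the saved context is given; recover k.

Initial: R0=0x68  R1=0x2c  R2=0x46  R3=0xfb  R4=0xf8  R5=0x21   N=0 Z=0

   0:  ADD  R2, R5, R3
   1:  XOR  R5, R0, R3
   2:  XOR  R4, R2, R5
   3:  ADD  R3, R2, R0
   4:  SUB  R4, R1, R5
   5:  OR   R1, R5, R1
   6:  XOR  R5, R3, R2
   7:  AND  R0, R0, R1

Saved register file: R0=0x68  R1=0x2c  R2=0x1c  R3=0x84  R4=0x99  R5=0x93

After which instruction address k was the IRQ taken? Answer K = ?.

K = 4

after  0: R0=0x68 R1=0x2c R2=0x1c R3=0xfb R4=0xf8 R5=0x21  N=0 Z=0
after  1: R0=0x68 R1=0x2c R2=0x1c R3=0xfb R4=0xf8 R5=0x93  N=1 Z=0
after  2: R0=0x68 R1=0x2c R2=0x1c R3=0xfb R4=0x8f R5=0x93  N=1 Z=0
after  3: R0=0x68 R1=0x2c R2=0x1c R3=0x84 R4=0x8f R5=0x93  N=1 Z=0
after  4: R0=0x68 R1=0x2c R2=0x1c R3=0x84 R4=0x99 R5=0x93  N=1 Z=0
-- IRQ taken; context saved, return-PC = 5 --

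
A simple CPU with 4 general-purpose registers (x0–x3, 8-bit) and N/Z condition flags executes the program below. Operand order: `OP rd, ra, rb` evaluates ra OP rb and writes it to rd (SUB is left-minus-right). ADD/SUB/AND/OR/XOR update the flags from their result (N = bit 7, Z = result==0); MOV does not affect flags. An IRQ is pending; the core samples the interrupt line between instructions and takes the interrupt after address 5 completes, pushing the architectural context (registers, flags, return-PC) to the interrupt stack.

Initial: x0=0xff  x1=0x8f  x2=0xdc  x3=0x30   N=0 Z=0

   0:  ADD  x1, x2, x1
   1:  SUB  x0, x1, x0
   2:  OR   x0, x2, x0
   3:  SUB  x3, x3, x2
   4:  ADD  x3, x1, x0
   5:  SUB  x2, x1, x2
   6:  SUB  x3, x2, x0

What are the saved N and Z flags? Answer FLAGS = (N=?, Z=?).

after  0: x0=0xff x1=0x6b x2=0xdc x3=0x30  N=0 Z=0
after  1: x0=0x6c x1=0x6b x2=0xdc x3=0x30  N=0 Z=0
after  2: x0=0xfc x1=0x6b x2=0xdc x3=0x30  N=1 Z=0
after  3: x0=0xfc x1=0x6b x2=0xdc x3=0x54  N=0 Z=0
after  4: x0=0xfc x1=0x6b x2=0xdc x3=0x67  N=0 Z=0
after  5: x0=0xfc x1=0x6b x2=0x8f x3=0x67  N=1 Z=0
-- IRQ taken; context saved, return-PC = 6 --

FLAGS = (N=1, Z=0)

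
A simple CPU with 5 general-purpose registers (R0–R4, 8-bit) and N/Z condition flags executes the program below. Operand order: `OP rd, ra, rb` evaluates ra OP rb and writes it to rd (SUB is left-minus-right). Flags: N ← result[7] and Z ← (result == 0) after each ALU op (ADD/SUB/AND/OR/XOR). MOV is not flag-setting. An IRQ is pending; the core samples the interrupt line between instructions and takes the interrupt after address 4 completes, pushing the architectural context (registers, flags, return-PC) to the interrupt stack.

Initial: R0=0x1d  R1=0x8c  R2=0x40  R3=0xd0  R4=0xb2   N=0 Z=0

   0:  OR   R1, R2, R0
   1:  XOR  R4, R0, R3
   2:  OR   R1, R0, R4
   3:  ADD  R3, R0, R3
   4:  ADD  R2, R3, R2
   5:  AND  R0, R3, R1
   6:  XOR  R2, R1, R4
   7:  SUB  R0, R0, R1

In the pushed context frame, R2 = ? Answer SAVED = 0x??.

SAVED = 0x2d

after  0: R0=0x1d R1=0x5d R2=0x40 R3=0xd0 R4=0xb2  N=0 Z=0
after  1: R0=0x1d R1=0x5d R2=0x40 R3=0xd0 R4=0xcd  N=1 Z=0
after  2: R0=0x1d R1=0xdd R2=0x40 R3=0xd0 R4=0xcd  N=1 Z=0
after  3: R0=0x1d R1=0xdd R2=0x40 R3=0xed R4=0xcd  N=1 Z=0
after  4: R0=0x1d R1=0xdd R2=0x2d R3=0xed R4=0xcd  N=0 Z=0
-- IRQ taken; context saved, return-PC = 5 --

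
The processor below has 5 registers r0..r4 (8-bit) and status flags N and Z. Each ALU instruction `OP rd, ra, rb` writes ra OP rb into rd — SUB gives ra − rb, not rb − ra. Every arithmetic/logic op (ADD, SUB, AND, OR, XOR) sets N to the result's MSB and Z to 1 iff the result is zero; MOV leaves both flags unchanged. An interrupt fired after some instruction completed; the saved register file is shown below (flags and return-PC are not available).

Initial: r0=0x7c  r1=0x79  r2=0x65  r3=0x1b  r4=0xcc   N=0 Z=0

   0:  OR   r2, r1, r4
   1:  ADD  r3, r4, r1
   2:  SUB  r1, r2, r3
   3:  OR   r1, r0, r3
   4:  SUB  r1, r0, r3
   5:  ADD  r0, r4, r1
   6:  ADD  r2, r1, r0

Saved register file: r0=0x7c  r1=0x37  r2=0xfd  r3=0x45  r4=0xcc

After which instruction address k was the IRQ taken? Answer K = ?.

K = 4

after  0: r0=0x7c r1=0x79 r2=0xfd r3=0x1b r4=0xcc  N=1 Z=0
after  1: r0=0x7c r1=0x79 r2=0xfd r3=0x45 r4=0xcc  N=0 Z=0
after  2: r0=0x7c r1=0xb8 r2=0xfd r3=0x45 r4=0xcc  N=1 Z=0
after  3: r0=0x7c r1=0x7d r2=0xfd r3=0x45 r4=0xcc  N=0 Z=0
after  4: r0=0x7c r1=0x37 r2=0xfd r3=0x45 r4=0xcc  N=0 Z=0
-- IRQ taken; context saved, return-PC = 5 --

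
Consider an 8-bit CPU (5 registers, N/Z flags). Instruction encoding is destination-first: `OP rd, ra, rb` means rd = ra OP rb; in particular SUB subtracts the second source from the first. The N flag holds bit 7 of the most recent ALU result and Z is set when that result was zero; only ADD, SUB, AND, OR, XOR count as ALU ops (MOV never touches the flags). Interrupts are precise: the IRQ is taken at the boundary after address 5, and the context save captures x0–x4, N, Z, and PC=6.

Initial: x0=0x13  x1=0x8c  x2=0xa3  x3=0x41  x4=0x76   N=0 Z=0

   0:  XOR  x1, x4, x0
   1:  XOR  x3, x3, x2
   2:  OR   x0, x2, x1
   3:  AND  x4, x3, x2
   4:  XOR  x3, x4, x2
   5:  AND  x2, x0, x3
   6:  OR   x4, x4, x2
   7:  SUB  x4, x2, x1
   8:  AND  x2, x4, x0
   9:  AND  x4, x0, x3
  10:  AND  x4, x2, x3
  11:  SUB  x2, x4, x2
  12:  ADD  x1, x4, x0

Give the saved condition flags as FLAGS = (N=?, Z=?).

after  0: x0=0x13 x1=0x65 x2=0xa3 x3=0x41 x4=0x76  N=0 Z=0
after  1: x0=0x13 x1=0x65 x2=0xa3 x3=0xe2 x4=0x76  N=1 Z=0
after  2: x0=0xe7 x1=0x65 x2=0xa3 x3=0xe2 x4=0x76  N=1 Z=0
after  3: x0=0xe7 x1=0x65 x2=0xa3 x3=0xe2 x4=0xa2  N=1 Z=0
after  4: x0=0xe7 x1=0x65 x2=0xa3 x3=0x01 x4=0xa2  N=0 Z=0
after  5: x0=0xe7 x1=0x65 x2=0x01 x3=0x01 x4=0xa2  N=0 Z=0
-- IRQ taken; context saved, return-PC = 6 --

FLAGS = (N=0, Z=0)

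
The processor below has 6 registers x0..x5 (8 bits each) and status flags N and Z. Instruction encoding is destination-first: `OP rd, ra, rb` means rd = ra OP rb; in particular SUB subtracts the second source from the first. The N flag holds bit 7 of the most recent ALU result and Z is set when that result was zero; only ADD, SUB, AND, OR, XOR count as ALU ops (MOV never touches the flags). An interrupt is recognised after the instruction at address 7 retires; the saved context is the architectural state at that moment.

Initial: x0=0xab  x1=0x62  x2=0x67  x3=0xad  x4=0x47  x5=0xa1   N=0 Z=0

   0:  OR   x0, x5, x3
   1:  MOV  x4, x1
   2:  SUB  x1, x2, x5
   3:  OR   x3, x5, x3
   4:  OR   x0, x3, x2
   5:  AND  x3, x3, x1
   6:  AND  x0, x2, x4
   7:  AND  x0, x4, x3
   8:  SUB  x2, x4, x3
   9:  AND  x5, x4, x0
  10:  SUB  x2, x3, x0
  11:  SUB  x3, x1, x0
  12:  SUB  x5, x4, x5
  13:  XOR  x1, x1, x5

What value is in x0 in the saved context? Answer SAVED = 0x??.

after  0: x0=0xad x1=0x62 x2=0x67 x3=0xad x4=0x47 x5=0xa1  N=1 Z=0
after  1: x0=0xad x1=0x62 x2=0x67 x3=0xad x4=0x62 x5=0xa1  N=1 Z=0
after  2: x0=0xad x1=0xc6 x2=0x67 x3=0xad x4=0x62 x5=0xa1  N=1 Z=0
after  3: x0=0xad x1=0xc6 x2=0x67 x3=0xad x4=0x62 x5=0xa1  N=1 Z=0
after  4: x0=0xef x1=0xc6 x2=0x67 x3=0xad x4=0x62 x5=0xa1  N=1 Z=0
after  5: x0=0xef x1=0xc6 x2=0x67 x3=0x84 x4=0x62 x5=0xa1  N=1 Z=0
after  6: x0=0x62 x1=0xc6 x2=0x67 x3=0x84 x4=0x62 x5=0xa1  N=0 Z=0
after  7: x0=0x00 x1=0xc6 x2=0x67 x3=0x84 x4=0x62 x5=0xa1  N=0 Z=1
-- IRQ taken; context saved, return-PC = 8 --

SAVED = 0x00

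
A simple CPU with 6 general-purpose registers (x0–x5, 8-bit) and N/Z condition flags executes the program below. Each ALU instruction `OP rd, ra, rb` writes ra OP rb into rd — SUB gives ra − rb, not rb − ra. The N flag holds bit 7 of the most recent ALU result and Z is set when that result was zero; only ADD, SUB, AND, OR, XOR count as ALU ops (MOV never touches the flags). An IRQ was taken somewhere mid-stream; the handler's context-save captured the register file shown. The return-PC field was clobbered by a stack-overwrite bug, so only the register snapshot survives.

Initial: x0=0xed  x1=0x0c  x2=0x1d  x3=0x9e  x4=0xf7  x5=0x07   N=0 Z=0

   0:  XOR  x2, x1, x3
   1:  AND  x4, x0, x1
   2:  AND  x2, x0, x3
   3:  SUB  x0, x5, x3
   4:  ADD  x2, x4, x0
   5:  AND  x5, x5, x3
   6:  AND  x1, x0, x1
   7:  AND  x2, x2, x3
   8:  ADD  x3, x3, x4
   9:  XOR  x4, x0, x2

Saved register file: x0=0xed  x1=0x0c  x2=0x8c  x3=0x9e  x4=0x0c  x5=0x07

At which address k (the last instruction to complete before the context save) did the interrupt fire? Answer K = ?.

K = 2

after  0: x0=0xed x1=0x0c x2=0x92 x3=0x9e x4=0xf7 x5=0x07  N=1 Z=0
after  1: x0=0xed x1=0x0c x2=0x92 x3=0x9e x4=0x0c x5=0x07  N=0 Z=0
after  2: x0=0xed x1=0x0c x2=0x8c x3=0x9e x4=0x0c x5=0x07  N=1 Z=0
-- IRQ taken; context saved, return-PC = 3 --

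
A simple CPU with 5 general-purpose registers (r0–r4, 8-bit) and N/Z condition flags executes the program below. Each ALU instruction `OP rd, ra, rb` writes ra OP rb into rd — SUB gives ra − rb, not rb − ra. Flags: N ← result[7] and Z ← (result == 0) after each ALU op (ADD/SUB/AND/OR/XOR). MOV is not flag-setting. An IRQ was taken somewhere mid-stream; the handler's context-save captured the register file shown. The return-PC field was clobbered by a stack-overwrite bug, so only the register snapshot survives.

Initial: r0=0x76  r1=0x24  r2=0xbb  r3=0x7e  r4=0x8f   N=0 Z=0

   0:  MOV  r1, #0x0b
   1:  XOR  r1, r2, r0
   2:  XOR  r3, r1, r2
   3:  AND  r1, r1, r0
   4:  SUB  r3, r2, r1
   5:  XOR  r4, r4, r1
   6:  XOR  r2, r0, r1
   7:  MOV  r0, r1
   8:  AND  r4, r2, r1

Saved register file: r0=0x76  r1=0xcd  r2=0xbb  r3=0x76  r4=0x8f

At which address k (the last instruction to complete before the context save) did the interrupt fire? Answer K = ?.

after  0: r0=0x76 r1=0x0b r2=0xbb r3=0x7e r4=0x8f  N=0 Z=0
after  1: r0=0x76 r1=0xcd r2=0xbb r3=0x7e r4=0x8f  N=1 Z=0
after  2: r0=0x76 r1=0xcd r2=0xbb r3=0x76 r4=0x8f  N=0 Z=0
-- IRQ taken; context saved, return-PC = 3 --

K = 2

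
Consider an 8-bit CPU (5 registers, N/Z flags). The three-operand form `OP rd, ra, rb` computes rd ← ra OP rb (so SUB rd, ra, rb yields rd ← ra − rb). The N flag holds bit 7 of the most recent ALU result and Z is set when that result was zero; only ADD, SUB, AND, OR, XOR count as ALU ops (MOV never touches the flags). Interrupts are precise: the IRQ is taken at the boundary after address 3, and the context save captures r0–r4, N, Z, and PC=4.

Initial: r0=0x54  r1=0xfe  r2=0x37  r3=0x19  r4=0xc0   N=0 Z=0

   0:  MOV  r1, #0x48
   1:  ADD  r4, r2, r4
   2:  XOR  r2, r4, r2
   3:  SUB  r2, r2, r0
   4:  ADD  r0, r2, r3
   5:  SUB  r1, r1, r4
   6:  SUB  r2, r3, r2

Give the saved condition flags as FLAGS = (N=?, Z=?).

after  0: r0=0x54 r1=0x48 r2=0x37 r3=0x19 r4=0xc0  N=0 Z=0
after  1: r0=0x54 r1=0x48 r2=0x37 r3=0x19 r4=0xf7  N=1 Z=0
after  2: r0=0x54 r1=0x48 r2=0xc0 r3=0x19 r4=0xf7  N=1 Z=0
after  3: r0=0x54 r1=0x48 r2=0x6c r3=0x19 r4=0xf7  N=0 Z=0
-- IRQ taken; context saved, return-PC = 4 --

FLAGS = (N=0, Z=0)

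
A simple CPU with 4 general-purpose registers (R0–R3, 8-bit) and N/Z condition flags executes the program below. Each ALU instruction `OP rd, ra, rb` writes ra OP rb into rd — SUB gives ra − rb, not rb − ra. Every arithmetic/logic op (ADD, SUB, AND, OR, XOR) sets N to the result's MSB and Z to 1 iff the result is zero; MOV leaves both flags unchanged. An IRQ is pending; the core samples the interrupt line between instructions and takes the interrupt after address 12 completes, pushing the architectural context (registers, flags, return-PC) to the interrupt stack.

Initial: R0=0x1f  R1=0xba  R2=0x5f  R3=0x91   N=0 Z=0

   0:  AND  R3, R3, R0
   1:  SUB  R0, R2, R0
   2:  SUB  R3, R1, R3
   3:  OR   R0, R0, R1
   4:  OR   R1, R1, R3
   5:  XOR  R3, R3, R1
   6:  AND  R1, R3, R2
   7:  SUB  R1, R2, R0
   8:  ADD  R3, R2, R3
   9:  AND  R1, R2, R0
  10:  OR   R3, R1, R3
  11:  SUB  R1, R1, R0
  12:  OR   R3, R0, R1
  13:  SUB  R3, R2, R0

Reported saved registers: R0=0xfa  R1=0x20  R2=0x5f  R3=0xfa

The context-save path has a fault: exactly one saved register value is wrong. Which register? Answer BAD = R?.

BAD = R1

after  0: R0=0x1f R1=0xba R2=0x5f R3=0x11  N=0 Z=0
after  1: R0=0x40 R1=0xba R2=0x5f R3=0x11  N=0 Z=0
after  2: R0=0x40 R1=0xba R2=0x5f R3=0xa9  N=1 Z=0
after  3: R0=0xfa R1=0xba R2=0x5f R3=0xa9  N=1 Z=0
after  4: R0=0xfa R1=0xbb R2=0x5f R3=0xa9  N=1 Z=0
after  5: R0=0xfa R1=0xbb R2=0x5f R3=0x12  N=0 Z=0
after  6: R0=0xfa R1=0x12 R2=0x5f R3=0x12  N=0 Z=0
after  7: R0=0xfa R1=0x65 R2=0x5f R3=0x12  N=0 Z=0
after  8: R0=0xfa R1=0x65 R2=0x5f R3=0x71  N=0 Z=0
after  9: R0=0xfa R1=0x5a R2=0x5f R3=0x71  N=0 Z=0
after 10: R0=0xfa R1=0x5a R2=0x5f R3=0x7b  N=0 Z=0
after 11: R0=0xfa R1=0x60 R2=0x5f R3=0x7b  N=0 Z=0
after 12: R0=0xfa R1=0x60 R2=0x5f R3=0xfa  N=1 Z=0
-- IRQ taken; context saved, return-PC = 13 --
mismatch: R1: reported 0x20 vs actual 0x60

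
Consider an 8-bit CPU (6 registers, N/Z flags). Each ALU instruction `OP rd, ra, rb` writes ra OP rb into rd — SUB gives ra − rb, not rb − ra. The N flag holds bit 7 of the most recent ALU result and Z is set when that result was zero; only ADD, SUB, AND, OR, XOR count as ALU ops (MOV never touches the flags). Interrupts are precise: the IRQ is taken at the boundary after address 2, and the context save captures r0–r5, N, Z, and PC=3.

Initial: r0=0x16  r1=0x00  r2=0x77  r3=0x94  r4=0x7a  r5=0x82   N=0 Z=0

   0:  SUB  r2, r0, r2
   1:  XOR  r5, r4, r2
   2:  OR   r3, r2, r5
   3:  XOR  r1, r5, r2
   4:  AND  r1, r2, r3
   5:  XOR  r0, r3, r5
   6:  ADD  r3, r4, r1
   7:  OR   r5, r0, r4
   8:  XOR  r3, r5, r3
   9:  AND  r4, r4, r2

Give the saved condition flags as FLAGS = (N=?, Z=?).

FLAGS = (N=1, Z=0)

after  0: r0=0x16 r1=0x00 r2=0x9f r3=0x94 r4=0x7a r5=0x82  N=1 Z=0
after  1: r0=0x16 r1=0x00 r2=0x9f r3=0x94 r4=0x7a r5=0xe5  N=1 Z=0
after  2: r0=0x16 r1=0x00 r2=0x9f r3=0xff r4=0x7a r5=0xe5  N=1 Z=0
-- IRQ taken; context saved, return-PC = 3 --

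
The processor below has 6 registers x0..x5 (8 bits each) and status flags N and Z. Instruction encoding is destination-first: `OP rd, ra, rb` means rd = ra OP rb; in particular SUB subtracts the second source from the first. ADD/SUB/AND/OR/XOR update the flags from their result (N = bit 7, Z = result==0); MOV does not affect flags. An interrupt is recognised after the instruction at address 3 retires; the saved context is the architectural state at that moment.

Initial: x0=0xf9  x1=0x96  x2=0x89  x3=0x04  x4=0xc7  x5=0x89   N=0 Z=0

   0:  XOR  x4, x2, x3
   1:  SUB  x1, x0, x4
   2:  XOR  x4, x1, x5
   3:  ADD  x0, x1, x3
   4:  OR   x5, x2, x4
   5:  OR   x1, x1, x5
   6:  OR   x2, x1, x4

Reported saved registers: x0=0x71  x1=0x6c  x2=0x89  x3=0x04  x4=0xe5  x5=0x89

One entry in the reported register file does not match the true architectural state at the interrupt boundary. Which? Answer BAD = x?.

BAD = x0

after  0: x0=0xf9 x1=0x96 x2=0x89 x3=0x04 x4=0x8d x5=0x89  N=1 Z=0
after  1: x0=0xf9 x1=0x6c x2=0x89 x3=0x04 x4=0x8d x5=0x89  N=0 Z=0
after  2: x0=0xf9 x1=0x6c x2=0x89 x3=0x04 x4=0xe5 x5=0x89  N=1 Z=0
after  3: x0=0x70 x1=0x6c x2=0x89 x3=0x04 x4=0xe5 x5=0x89  N=0 Z=0
-- IRQ taken; context saved, return-PC = 4 --
mismatch: x0: reported 0x71 vs actual 0x70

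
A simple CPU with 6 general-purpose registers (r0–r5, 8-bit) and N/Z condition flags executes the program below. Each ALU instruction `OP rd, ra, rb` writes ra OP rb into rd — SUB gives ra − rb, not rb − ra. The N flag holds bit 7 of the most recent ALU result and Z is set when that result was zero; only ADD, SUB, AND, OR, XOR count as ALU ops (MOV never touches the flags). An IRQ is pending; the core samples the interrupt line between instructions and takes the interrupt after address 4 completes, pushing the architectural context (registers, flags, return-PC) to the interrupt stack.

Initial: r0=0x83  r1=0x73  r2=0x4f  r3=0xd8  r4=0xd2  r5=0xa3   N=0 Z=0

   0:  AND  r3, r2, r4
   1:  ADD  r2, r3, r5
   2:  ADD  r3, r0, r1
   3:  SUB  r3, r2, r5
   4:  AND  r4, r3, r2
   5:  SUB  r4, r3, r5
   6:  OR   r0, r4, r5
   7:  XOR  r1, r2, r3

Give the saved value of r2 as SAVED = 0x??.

after  0: r0=0x83 r1=0x73 r2=0x4f r3=0x42 r4=0xd2 r5=0xa3  N=0 Z=0
after  1: r0=0x83 r1=0x73 r2=0xe5 r3=0x42 r4=0xd2 r5=0xa3  N=1 Z=0
after  2: r0=0x83 r1=0x73 r2=0xe5 r3=0xf6 r4=0xd2 r5=0xa3  N=1 Z=0
after  3: r0=0x83 r1=0x73 r2=0xe5 r3=0x42 r4=0xd2 r5=0xa3  N=0 Z=0
after  4: r0=0x83 r1=0x73 r2=0xe5 r3=0x42 r4=0x40 r5=0xa3  N=0 Z=0
-- IRQ taken; context saved, return-PC = 5 --

SAVED = 0xe5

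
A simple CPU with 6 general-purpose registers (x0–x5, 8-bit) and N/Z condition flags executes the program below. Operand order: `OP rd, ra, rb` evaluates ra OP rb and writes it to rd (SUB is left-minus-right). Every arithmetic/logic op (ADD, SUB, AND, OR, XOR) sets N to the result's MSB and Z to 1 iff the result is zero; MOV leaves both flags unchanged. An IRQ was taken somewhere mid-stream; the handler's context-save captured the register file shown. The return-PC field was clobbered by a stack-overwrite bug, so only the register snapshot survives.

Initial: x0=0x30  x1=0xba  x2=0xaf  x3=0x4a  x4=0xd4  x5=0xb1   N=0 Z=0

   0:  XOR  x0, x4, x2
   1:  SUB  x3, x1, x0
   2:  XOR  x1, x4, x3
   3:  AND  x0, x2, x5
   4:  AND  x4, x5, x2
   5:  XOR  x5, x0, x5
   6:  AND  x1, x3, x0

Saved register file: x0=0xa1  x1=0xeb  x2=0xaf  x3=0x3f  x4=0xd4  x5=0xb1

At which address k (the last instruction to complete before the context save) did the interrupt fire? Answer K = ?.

after  0: x0=0x7b x1=0xba x2=0xaf x3=0x4a x4=0xd4 x5=0xb1  N=0 Z=0
after  1: x0=0x7b x1=0xba x2=0xaf x3=0x3f x4=0xd4 x5=0xb1  N=0 Z=0
after  2: x0=0x7b x1=0xeb x2=0xaf x3=0x3f x4=0xd4 x5=0xb1  N=1 Z=0
after  3: x0=0xa1 x1=0xeb x2=0xaf x3=0x3f x4=0xd4 x5=0xb1  N=1 Z=0
-- IRQ taken; context saved, return-PC = 4 --

K = 3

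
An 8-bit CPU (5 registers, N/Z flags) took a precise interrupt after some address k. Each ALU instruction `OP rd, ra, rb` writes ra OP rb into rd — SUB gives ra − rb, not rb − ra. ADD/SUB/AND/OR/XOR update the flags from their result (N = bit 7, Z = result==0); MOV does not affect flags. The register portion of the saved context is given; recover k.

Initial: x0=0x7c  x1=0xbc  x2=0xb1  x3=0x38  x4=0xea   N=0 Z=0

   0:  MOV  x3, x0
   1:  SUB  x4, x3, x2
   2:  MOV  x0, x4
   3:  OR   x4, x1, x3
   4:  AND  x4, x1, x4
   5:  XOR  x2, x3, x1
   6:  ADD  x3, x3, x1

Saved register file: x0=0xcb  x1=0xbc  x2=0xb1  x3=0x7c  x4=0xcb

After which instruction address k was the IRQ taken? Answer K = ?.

K = 2

after  0: x0=0x7c x1=0xbc x2=0xb1 x3=0x7c x4=0xea  N=0 Z=0
after  1: x0=0x7c x1=0xbc x2=0xb1 x3=0x7c x4=0xcb  N=1 Z=0
after  2: x0=0xcb x1=0xbc x2=0xb1 x3=0x7c x4=0xcb  N=1 Z=0
-- IRQ taken; context saved, return-PC = 3 --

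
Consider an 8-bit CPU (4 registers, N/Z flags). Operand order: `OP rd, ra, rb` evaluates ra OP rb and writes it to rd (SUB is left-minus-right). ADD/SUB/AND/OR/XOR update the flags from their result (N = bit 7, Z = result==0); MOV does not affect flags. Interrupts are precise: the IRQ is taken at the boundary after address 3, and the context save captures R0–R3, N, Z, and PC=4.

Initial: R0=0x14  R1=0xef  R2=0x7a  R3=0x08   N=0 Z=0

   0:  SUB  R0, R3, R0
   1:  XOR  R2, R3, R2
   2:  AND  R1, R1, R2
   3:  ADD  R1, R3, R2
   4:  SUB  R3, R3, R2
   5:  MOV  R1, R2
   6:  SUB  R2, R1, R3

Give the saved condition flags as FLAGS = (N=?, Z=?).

FLAGS = (N=0, Z=0)

after  0: R0=0xf4 R1=0xef R2=0x7a R3=0x08  N=1 Z=0
after  1: R0=0xf4 R1=0xef R2=0x72 R3=0x08  N=0 Z=0
after  2: R0=0xf4 R1=0x62 R2=0x72 R3=0x08  N=0 Z=0
after  3: R0=0xf4 R1=0x7a R2=0x72 R3=0x08  N=0 Z=0
-- IRQ taken; context saved, return-PC = 4 --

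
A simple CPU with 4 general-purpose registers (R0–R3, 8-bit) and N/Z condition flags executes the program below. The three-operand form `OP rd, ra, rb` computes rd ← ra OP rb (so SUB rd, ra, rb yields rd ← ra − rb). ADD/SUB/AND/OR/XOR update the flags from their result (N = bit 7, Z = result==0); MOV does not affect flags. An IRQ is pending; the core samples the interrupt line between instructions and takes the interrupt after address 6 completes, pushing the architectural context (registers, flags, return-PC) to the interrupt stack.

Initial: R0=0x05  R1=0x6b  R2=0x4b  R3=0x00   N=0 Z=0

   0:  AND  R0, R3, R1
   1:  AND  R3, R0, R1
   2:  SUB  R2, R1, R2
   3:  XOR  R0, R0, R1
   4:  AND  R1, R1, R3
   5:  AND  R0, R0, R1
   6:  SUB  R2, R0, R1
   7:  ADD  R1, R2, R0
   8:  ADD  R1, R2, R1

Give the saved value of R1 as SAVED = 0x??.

after  0: R0=0x00 R1=0x6b R2=0x4b R3=0x00  N=0 Z=1
after  1: R0=0x00 R1=0x6b R2=0x4b R3=0x00  N=0 Z=1
after  2: R0=0x00 R1=0x6b R2=0x20 R3=0x00  N=0 Z=0
after  3: R0=0x6b R1=0x6b R2=0x20 R3=0x00  N=0 Z=0
after  4: R0=0x6b R1=0x00 R2=0x20 R3=0x00  N=0 Z=1
after  5: R0=0x00 R1=0x00 R2=0x20 R3=0x00  N=0 Z=1
after  6: R0=0x00 R1=0x00 R2=0x00 R3=0x00  N=0 Z=1
-- IRQ taken; context saved, return-PC = 7 --

SAVED = 0x00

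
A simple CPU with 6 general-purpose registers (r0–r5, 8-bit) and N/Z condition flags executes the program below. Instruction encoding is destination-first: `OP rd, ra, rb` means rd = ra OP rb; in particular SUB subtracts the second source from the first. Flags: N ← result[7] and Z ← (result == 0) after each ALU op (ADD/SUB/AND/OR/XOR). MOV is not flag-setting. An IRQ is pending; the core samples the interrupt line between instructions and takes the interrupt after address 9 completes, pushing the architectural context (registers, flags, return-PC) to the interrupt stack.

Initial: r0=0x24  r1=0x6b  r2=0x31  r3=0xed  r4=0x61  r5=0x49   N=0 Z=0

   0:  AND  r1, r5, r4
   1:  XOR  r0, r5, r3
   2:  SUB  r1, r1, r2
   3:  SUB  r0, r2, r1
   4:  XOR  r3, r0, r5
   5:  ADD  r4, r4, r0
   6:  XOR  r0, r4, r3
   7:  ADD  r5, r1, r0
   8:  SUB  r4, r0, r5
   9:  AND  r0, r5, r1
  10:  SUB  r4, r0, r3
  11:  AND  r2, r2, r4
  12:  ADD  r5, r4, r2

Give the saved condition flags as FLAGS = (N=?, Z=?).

after  0: r0=0x24 r1=0x41 r2=0x31 r3=0xed r4=0x61 r5=0x49  N=0 Z=0
after  1: r0=0xa4 r1=0x41 r2=0x31 r3=0xed r4=0x61 r5=0x49  N=1 Z=0
after  2: r0=0xa4 r1=0x10 r2=0x31 r3=0xed r4=0x61 r5=0x49  N=0 Z=0
after  3: r0=0x21 r1=0x10 r2=0x31 r3=0xed r4=0x61 r5=0x49  N=0 Z=0
after  4: r0=0x21 r1=0x10 r2=0x31 r3=0x68 r4=0x61 r5=0x49  N=0 Z=0
after  5: r0=0x21 r1=0x10 r2=0x31 r3=0x68 r4=0x82 r5=0x49  N=1 Z=0
after  6: r0=0xea r1=0x10 r2=0x31 r3=0x68 r4=0x82 r5=0x49  N=1 Z=0
after  7: r0=0xea r1=0x10 r2=0x31 r3=0x68 r4=0x82 r5=0xfa  N=1 Z=0
after  8: r0=0xea r1=0x10 r2=0x31 r3=0x68 r4=0xf0 r5=0xfa  N=1 Z=0
after  9: r0=0x10 r1=0x10 r2=0x31 r3=0x68 r4=0xf0 r5=0xfa  N=0 Z=0
-- IRQ taken; context saved, return-PC = 10 --

FLAGS = (N=0, Z=0)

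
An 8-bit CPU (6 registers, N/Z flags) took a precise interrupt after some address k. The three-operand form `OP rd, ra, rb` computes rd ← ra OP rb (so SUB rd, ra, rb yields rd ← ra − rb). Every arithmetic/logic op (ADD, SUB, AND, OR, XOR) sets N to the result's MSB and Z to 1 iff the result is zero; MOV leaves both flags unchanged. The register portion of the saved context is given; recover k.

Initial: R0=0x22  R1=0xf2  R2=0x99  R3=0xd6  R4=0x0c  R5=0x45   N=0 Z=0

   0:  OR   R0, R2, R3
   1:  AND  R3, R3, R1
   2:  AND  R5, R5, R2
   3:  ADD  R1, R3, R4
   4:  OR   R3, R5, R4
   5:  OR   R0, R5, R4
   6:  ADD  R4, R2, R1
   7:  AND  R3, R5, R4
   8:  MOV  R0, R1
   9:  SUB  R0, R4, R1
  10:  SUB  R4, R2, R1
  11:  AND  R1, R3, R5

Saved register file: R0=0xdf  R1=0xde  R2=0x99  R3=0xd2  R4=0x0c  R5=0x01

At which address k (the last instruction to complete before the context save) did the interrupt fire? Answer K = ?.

after  0: R0=0xdf R1=0xf2 R2=0x99 R3=0xd6 R4=0x0c R5=0x45  N=1 Z=0
after  1: R0=0xdf R1=0xf2 R2=0x99 R3=0xd2 R4=0x0c R5=0x45  N=1 Z=0
after  2: R0=0xdf R1=0xf2 R2=0x99 R3=0xd2 R4=0x0c R5=0x01  N=0 Z=0
after  3: R0=0xdf R1=0xde R2=0x99 R3=0xd2 R4=0x0c R5=0x01  N=1 Z=0
-- IRQ taken; context saved, return-PC = 4 --

K = 3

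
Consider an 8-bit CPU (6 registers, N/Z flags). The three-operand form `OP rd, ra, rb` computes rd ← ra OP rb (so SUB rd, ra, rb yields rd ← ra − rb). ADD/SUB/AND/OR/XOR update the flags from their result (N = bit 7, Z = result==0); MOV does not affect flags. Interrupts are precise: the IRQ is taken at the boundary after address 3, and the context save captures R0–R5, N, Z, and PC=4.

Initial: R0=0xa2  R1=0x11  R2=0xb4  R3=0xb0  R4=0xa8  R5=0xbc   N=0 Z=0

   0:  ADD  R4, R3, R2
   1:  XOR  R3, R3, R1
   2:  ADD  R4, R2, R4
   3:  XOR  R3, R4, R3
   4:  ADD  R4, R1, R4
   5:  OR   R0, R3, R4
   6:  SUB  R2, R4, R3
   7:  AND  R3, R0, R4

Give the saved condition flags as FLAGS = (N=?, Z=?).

after  0: R0=0xa2 R1=0x11 R2=0xb4 R3=0xb0 R4=0x64 R5=0xbc  N=0 Z=0
after  1: R0=0xa2 R1=0x11 R2=0xb4 R3=0xa1 R4=0x64 R5=0xbc  N=1 Z=0
after  2: R0=0xa2 R1=0x11 R2=0xb4 R3=0xa1 R4=0x18 R5=0xbc  N=0 Z=0
after  3: R0=0xa2 R1=0x11 R2=0xb4 R3=0xb9 R4=0x18 R5=0xbc  N=1 Z=0
-- IRQ taken; context saved, return-PC = 4 --

FLAGS = (N=1, Z=0)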